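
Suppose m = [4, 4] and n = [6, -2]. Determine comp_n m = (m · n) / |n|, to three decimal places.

m · n = 4·6 + 4·(-2) = 24 - 8 = 16
|n| = √(36 + 4) = √40 ≈ 6.3246
comp_n m = 16 / √40 ≈ 2.530

2.530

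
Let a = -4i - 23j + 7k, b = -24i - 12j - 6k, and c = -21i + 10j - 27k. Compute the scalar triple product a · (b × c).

b × c:
i: (-12)·(-27) - (-6)·10 = 324 - (-60) = 384
j: (-6)·(-21) - (-24)·(-27) = 126 - 648 = -522
k: (-24)·10 - (-12)·(-21) = -240 - 252 = -492
b × c = (384, -522, -492)
a · (b × c) = (-4)·384 + (-23)·(-522) + 7·(-492) = -1536 + 12006 - 3444 = 7026

7026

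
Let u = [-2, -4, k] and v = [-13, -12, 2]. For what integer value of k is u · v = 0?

-37

u · v = (-2)·(-13) + (-4)·(-12) + k·2 = 74 + 2k
Set equal to 0: 2k = -74, so k = -37.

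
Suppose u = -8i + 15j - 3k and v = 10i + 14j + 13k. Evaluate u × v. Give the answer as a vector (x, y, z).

i: 15·13 - (-3)·14 = 195 - (-42) = 237
j: (-3)·10 - (-8)·13 = -30 - (-104) = 74
k: (-8)·14 - 15·10 = -112 - 150 = -262
u × v = (237, 74, -262)

(237, 74, -262)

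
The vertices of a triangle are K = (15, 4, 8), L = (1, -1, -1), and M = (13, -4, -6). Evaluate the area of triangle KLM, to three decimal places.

102.582

KL = (-14, -5, -9),  KM = (-2, -8, -14)
i: (-5)·(-14) - (-9)·(-8) = 70 - 72 = -2
j: (-9)·(-2) - (-14)·(-14) = 18 - 196 = -178
k: (-14)·(-8) - (-5)·(-2) = 112 - 10 = 102
KL × KM = (-2, -178, 102)
|KL × KM| = √42092 ≈ 205.1633
area = ½ · 205.1633 ≈ 102.582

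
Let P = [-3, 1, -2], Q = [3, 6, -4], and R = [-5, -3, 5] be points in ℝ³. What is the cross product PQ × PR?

PQ = (6, 5, -2)
PR = (-2, -4, 7)
i: 5·7 - (-2)·(-4) = 35 - 8 = 27
j: (-2)·(-2) - 6·7 = 4 - 42 = -38
k: 6·(-4) - 5·(-2) = -24 - (-10) = -14
PQ × PR = (27, -38, -14)

(27, -38, -14)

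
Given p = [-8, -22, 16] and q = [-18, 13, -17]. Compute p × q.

(166, -424, -500)

i: (-22)·(-17) - 16·13 = 374 - 208 = 166
j: 16·(-18) - (-8)·(-17) = -288 - 136 = -424
k: (-8)·13 - (-22)·(-18) = -104 - 396 = -500
p × q = (166, -424, -500)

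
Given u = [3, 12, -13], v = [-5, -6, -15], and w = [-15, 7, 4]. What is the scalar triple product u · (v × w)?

4808

v × w:
i: (-6)·4 - (-15)·7 = -24 - (-105) = 81
j: (-15)·(-15) - (-5)·4 = 225 - (-20) = 245
k: (-5)·7 - (-6)·(-15) = -35 - 90 = -125
v × w = (81, 245, -125)
u · (v × w) = 3·81 + 12·245 + (-13)·(-125) = 243 + 2940 + 1625 = 4808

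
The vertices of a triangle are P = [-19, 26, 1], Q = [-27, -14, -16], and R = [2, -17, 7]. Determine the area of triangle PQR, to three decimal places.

781.053

PQ = (-8, -40, -17),  PR = (21, -43, 6)
i: (-40)·6 - (-17)·(-43) = -240 - 731 = -971
j: (-17)·21 - (-8)·6 = -357 - (-48) = -309
k: (-8)·(-43) - (-40)·21 = 344 - (-840) = 1184
PQ × PR = (-971, -309, 1184)
|PQ × PR| = √2440178 ≈ 1562.1069
area = ½ · 1562.1069 ≈ 781.053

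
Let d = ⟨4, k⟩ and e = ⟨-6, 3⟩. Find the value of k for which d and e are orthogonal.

8

d · e = 4·(-6) + k·3 = -24 + 3k
Set equal to 0: 3k = 24, so k = 8.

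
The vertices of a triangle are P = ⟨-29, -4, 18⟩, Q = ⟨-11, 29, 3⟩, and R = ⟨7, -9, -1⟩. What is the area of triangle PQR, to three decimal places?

735.747

PQ = (18, 33, -15),  PR = (36, -5, -19)
i: 33·(-19) - (-15)·(-5) = -627 - 75 = -702
j: (-15)·36 - 18·(-19) = -540 - (-342) = -198
k: 18·(-5) - 33·36 = -90 - 1188 = -1278
PQ × PR = (-702, -198, -1278)
|PQ × PR| = √2165292 ≈ 1471.4931
area = ½ · 1471.4931 ≈ 735.747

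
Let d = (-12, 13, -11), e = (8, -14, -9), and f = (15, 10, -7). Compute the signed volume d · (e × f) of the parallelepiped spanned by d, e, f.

-6473

e × f:
i: (-14)·(-7) - (-9)·10 = 98 - (-90) = 188
j: (-9)·15 - 8·(-7) = -135 - (-56) = -79
k: 8·10 - (-14)·15 = 80 - (-210) = 290
e × f = (188, -79, 290)
d · (e × f) = (-12)·188 + 13·(-79) + (-11)·290 = -2256 - 1027 - 3190 = -6473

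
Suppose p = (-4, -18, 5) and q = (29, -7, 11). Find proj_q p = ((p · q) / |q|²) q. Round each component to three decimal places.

(1.864, -0.450, 0.707)

p · q = (-4)·29 + (-18)·(-7) + 5·11 = -116 + 126 + 55 = 65
|q|² = 841 + 49 + 121 = 1011
proj_q p = (65/1011) · (29, -7, 11) ≈ (1.864, -0.450, 0.707)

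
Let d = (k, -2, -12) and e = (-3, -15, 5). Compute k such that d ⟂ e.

d · e = k·(-3) + (-2)·(-15) + (-12)·5 = -30 - 3k
Set equal to 0: -3k = 30, so k = -10.

-10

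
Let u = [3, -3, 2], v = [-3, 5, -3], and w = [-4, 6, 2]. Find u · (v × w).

v × w:
i: 5·2 - (-3)·6 = 10 - (-18) = 28
j: (-3)·(-4) - (-3)·2 = 12 - (-6) = 18
k: (-3)·6 - 5·(-4) = -18 - (-20) = 2
v × w = (28, 18, 2)
u · (v × w) = 3·28 + (-3)·18 + 2·2 = 84 - 54 + 4 = 34

34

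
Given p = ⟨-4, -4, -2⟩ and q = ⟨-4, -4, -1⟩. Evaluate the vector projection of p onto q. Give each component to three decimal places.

p · q = (-4)·(-4) + (-4)·(-4) + (-2)·(-1) = 16 + 16 + 2 = 34
|q|² = 16 + 16 + 1 = 33
proj_q p = (34/33) · (-4, -4, -1) ≈ (-4.121, -4.121, -1.030)

(-4.121, -4.121, -1.030)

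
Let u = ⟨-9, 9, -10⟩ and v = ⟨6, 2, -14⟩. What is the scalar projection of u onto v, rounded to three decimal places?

6.770

u · v = (-9)·6 + 9·2 + (-10)·(-14) = -54 + 18 + 140 = 104
|v| = √(36 + 4 + 196) = √236 ≈ 15.3623
comp_v u = 104 / √236 ≈ 6.770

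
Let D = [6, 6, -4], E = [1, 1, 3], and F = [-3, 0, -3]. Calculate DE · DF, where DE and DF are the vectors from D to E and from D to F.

DE = E − D = (-5, -5, 7)
DF = F − D = (-9, -6, 1)
DE · DF = (-5)·(-9) + (-5)·(-6) + 7·1 = 45 + 30 + 7 = 82

82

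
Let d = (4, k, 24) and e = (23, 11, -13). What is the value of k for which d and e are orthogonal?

20

d · e = 4·23 + k·11 + 24·(-13) = -220 + 11k
Set equal to 0: 11k = 220, so k = 20.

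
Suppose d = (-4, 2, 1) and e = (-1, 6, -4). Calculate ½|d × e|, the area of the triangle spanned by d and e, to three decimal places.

15.564

i: 2·(-4) - 1·6 = -8 - 6 = -14
j: 1·(-1) - (-4)·(-4) = -1 - 16 = -17
k: (-4)·6 - 2·(-1) = -24 - (-2) = -22
d × e = (-14, -17, -22)
|d × e| = √((-14)² + (-17)² + (-22)²) = √969 ≈ 31.1288
area = ½ · 31.1288 ≈ 15.564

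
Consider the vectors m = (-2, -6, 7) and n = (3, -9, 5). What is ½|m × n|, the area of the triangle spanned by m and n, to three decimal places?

i: (-6)·5 - 7·(-9) = -30 - (-63) = 33
j: 7·3 - (-2)·5 = 21 - (-10) = 31
k: (-2)·(-9) - (-6)·3 = 18 - (-18) = 36
m × n = (33, 31, 36)
|m × n| = √(33² + 31² + 36²) = √3346 ≈ 57.8446
area = ½ · 57.8446 ≈ 28.922

28.922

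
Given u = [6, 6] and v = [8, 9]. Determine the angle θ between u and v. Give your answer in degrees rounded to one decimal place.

3.4

u · v = 6·8 + 6·9 = 48 + 54 = 102
|u|² = 36 + 36 = 72,  |u| = √72 ≈ 8.485281
|v|² = 64 + 81 = 145,  |v| = √145 ≈ 12.041595
cos θ = 102 / (8.485281 · 12.041595) ≈ 0.99827
θ = arccos(0.99827) ≈ 3.4°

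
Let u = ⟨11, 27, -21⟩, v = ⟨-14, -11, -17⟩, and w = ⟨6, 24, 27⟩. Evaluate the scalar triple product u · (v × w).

14343

v × w:
i: (-11)·27 - (-17)·24 = -297 - (-408) = 111
j: (-17)·6 - (-14)·27 = -102 - (-378) = 276
k: (-14)·24 - (-11)·6 = -336 - (-66) = -270
v × w = (111, 276, -270)
u · (v × w) = 11·111 + 27·276 + (-21)·(-270) = 1221 + 7452 + 5670 = 14343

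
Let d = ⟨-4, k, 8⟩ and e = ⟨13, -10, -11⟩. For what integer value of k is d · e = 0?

-14

d · e = (-4)·13 + k·(-10) + 8·(-11) = -140 - 10k
Set equal to 0: -10k = 140, so k = -14.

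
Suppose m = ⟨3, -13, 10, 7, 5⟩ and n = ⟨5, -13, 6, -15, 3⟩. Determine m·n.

m · n = 3·5 + (-13)·(-13) + 10·6 + 7·(-15) + 5·3 = 15 + 169 + 60 - 105 + 15 = 154

154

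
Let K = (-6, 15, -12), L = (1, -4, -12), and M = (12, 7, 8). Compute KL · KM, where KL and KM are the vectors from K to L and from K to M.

KL = L − K = (7, -19, 0)
KM = M − K = (18, -8, 20)
KL · KM = 7·18 + (-19)·(-8) + 0·20 = 126 + 152 + 0 = 278

278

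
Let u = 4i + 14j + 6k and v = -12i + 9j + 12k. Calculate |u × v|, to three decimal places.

i: 14·12 - 6·9 = 168 - 54 = 114
j: 6·(-12) - 4·12 = -72 - 48 = -120
k: 4·9 - 14·(-12) = 36 - (-168) = 204
u × v = (114, -120, 204)
|u × v| = √(114² + (-120)² + 204²) = √69012 ≈ 262.7014

262.701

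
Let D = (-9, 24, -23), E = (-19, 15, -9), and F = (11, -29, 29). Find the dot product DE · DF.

1005

DE = E − D = (-10, -9, 14)
DF = F − D = (20, -53, 52)
DE · DF = (-10)·20 + (-9)·(-53) + 14·52 = -200 + 477 + 728 = 1005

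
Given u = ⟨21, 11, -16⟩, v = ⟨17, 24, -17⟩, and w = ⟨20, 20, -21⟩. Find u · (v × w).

v × w:
i: 24·(-21) - (-17)·20 = -504 - (-340) = -164
j: (-17)·20 - 17·(-21) = -340 - (-357) = 17
k: 17·20 - 24·20 = 340 - 480 = -140
v × w = (-164, 17, -140)
u · (v × w) = 21·(-164) + 11·17 + (-16)·(-140) = -3444 + 187 + 2240 = -1017

-1017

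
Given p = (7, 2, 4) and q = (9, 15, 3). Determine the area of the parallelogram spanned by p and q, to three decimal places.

103.489

i: 2·3 - 4·15 = 6 - 60 = -54
j: 4·9 - 7·3 = 36 - 21 = 15
k: 7·15 - 2·9 = 105 - 18 = 87
p × q = (-54, 15, 87)
|p × q| = √((-54)² + 15² + 87²) = √10710 ≈ 103.4891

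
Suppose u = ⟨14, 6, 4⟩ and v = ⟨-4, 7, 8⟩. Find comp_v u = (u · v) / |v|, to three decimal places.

1.585

u · v = 14·(-4) + 6·7 + 4·8 = -56 + 42 + 32 = 18
|v| = √(16 + 49 + 64) = √129 ≈ 11.3578
comp_v u = 18 / √129 ≈ 1.585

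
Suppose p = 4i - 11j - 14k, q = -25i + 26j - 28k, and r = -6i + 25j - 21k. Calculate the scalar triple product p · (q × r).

q × r:
i: 26·(-21) - (-28)·25 = -546 - (-700) = 154
j: (-28)·(-6) - (-25)·(-21) = 168 - 525 = -357
k: (-25)·25 - 26·(-6) = -625 - (-156) = -469
q × r = (154, -357, -469)
p · (q × r) = 4·154 + (-11)·(-357) + (-14)·(-469) = 616 + 3927 + 6566 = 11109

11109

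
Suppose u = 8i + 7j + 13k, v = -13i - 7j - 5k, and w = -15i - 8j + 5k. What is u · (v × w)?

v × w:
i: (-7)·5 - (-5)·(-8) = -35 - 40 = -75
j: (-5)·(-15) - (-13)·5 = 75 - (-65) = 140
k: (-13)·(-8) - (-7)·(-15) = 104 - 105 = -1
v × w = (-75, 140, -1)
u · (v × w) = 8·(-75) + 7·140 + 13·(-1) = -600 + 980 - 13 = 367

367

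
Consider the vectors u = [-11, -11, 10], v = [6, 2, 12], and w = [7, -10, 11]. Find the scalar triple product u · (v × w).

-2500

v × w:
i: 2·11 - 12·(-10) = 22 - (-120) = 142
j: 12·7 - 6·11 = 84 - 66 = 18
k: 6·(-10) - 2·7 = -60 - 14 = -74
v × w = (142, 18, -74)
u · (v × w) = (-11)·142 + (-11)·18 + 10·(-74) = -1562 - 198 - 740 = -2500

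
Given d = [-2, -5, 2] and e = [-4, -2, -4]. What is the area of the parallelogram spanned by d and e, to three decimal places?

i: (-5)·(-4) - 2·(-2) = 20 - (-4) = 24
j: 2·(-4) - (-2)·(-4) = -8 - 8 = -16
k: (-2)·(-2) - (-5)·(-4) = 4 - 20 = -16
d × e = (24, -16, -16)
|d × e| = √(24² + (-16)² + (-16)²) = √1088 ≈ 32.9848

32.985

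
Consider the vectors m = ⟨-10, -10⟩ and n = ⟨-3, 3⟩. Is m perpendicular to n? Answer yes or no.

m · n = (-10)·(-3) + (-10)·3 = 30 - 30 = 0
Zero, so the vectors are orthogonal.

yes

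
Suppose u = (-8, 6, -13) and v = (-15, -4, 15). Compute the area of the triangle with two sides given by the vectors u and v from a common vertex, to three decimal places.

i: 6·15 - (-13)·(-4) = 90 - 52 = 38
j: (-13)·(-15) - (-8)·15 = 195 - (-120) = 315
k: (-8)·(-4) - 6·(-15) = 32 - (-90) = 122
u × v = (38, 315, 122)
|u × v| = √(38² + 315² + 122²) = √115553 ≈ 339.9309
area = ½ · 339.9309 ≈ 169.965

169.965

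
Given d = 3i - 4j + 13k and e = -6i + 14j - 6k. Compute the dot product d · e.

d · e = 3·(-6) + (-4)·14 + 13·(-6) = -18 - 56 - 78 = -152

-152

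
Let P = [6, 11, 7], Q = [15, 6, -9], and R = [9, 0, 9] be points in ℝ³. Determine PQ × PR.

PQ = (9, -5, -16)
PR = (3, -11, 2)
i: (-5)·2 - (-16)·(-11) = -10 - 176 = -186
j: (-16)·3 - 9·2 = -48 - 18 = -66
k: 9·(-11) - (-5)·3 = -99 - (-15) = -84
PQ × PR = (-186, -66, -84)

(-186, -66, -84)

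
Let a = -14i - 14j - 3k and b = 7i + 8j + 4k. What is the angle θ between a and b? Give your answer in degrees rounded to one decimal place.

167.4

a · b = (-14)·7 + (-14)·8 + (-3)·4 = -98 - 112 - 12 = -222
|a|² = 196 + 196 + 9 = 401,  |a| = √401 ≈ 20.024984
|b|² = 49 + 64 + 16 = 129,  |b| = √129 ≈ 11.357817
cos θ = -222 / (20.024984 · 11.357817) ≈ -0.97608
θ = arccos(-0.97608) ≈ 167.4°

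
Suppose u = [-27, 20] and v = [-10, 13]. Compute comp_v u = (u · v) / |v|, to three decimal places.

u · v = (-27)·(-10) + 20·13 = 270 + 260 = 530
|v| = √(100 + 169) = √269 ≈ 16.4012
comp_v u = 530 / √269 ≈ 32.315

32.315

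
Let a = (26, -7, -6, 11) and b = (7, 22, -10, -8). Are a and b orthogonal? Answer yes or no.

yes

a · b = 26·7 + (-7)·22 + (-6)·(-10) + 11·(-8) = 182 - 154 + 60 - 88 = 0
Zero, so the vectors are orthogonal.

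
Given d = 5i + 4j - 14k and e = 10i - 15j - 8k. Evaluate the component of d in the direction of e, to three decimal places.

d · e = 5·10 + 4·(-15) + (-14)·(-8) = 50 - 60 + 112 = 102
|e| = √(100 + 225 + 64) = √389 ≈ 19.7231
comp_e d = 102 / √389 ≈ 5.172

5.172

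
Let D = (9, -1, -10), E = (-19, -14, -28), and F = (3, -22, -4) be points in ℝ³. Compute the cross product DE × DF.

DE = (-28, -13, -18)
DF = (-6, -21, 6)
i: (-13)·6 - (-18)·(-21) = -78 - 378 = -456
j: (-18)·(-6) - (-28)·6 = 108 - (-168) = 276
k: (-28)·(-21) - (-13)·(-6) = 588 - 78 = 510
DE × DF = (-456, 276, 510)

(-456, 276, 510)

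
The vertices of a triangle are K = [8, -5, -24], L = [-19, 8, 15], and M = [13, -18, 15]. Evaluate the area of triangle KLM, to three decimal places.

KL = (-27, 13, 39),  KM = (5, -13, 39)
i: 13·39 - 39·(-13) = 507 - (-507) = 1014
j: 39·5 - (-27)·39 = 195 - (-1053) = 1248
k: (-27)·(-13) - 13·5 = 351 - 65 = 286
KL × KM = (1014, 1248, 286)
|KL × KM| = √2667496 ≈ 1633.2471
area = ½ · 1633.2471 ≈ 816.624

816.624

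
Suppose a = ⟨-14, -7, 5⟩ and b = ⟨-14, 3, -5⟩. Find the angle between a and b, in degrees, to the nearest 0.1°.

53.0

a · b = (-14)·(-14) + (-7)·3 + 5·(-5) = 196 - 21 - 25 = 150
|a|² = 196 + 49 + 25 = 270,  |a| = √270 ≈ 16.431677
|b|² = 196 + 9 + 25 = 230,  |b| = √230 ≈ 15.165751
cos θ = 150 / (16.431677 · 15.165751) ≈ 0.60193
θ = arccos(0.60193) ≈ 53.0°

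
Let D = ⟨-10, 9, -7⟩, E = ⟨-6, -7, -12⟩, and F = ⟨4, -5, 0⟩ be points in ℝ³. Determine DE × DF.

(-182, -98, 168)

DE = (4, -16, -5)
DF = (14, -14, 7)
i: (-16)·7 - (-5)·(-14) = -112 - 70 = -182
j: (-5)·14 - 4·7 = -70 - 28 = -98
k: 4·(-14) - (-16)·14 = -56 - (-224) = 168
DE × DF = (-182, -98, 168)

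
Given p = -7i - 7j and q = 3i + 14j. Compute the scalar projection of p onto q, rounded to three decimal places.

p · q = (-7)·3 + (-7)·14 = -21 - 98 = -119
|q| = √(9 + 196) = √205 ≈ 14.3178
comp_q p = -119 / √205 ≈ -8.311

-8.311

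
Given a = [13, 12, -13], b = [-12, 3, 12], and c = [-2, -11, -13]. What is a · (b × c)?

b × c:
i: 3·(-13) - 12·(-11) = -39 - (-132) = 93
j: 12·(-2) - (-12)·(-13) = -24 - 156 = -180
k: (-12)·(-11) - 3·(-2) = 132 - (-6) = 138
b × c = (93, -180, 138)
a · (b × c) = 13·93 + 12·(-180) + (-13)·138 = 1209 - 2160 - 1794 = -2745

-2745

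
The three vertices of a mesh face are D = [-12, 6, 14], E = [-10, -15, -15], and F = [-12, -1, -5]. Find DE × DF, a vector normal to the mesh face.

(196, 38, -14)

DE = (2, -21, -29)
DF = (0, -7, -19)
i: (-21)·(-19) - (-29)·(-7) = 399 - 203 = 196
j: (-29)·0 - 2·(-19) = 0 - (-38) = 38
k: 2·(-7) - (-21)·0 = -14 - 0 = -14
DE × DF = (196, 38, -14)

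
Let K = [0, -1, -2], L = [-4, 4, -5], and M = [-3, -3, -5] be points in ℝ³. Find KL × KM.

KL = (-4, 5, -3)
KM = (-3, -2, -3)
i: 5·(-3) - (-3)·(-2) = -15 - 6 = -21
j: (-3)·(-3) - (-4)·(-3) = 9 - 12 = -3
k: (-4)·(-2) - 5·(-3) = 8 - (-15) = 23
KL × KM = (-21, -3, 23)

(-21, -3, 23)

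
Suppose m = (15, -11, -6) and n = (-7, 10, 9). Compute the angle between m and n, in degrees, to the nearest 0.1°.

m · n = 15·(-7) + (-11)·10 + (-6)·9 = -105 - 110 - 54 = -269
|m|² = 225 + 121 + 36 = 382,  |m| = √382 ≈ 19.544820
|n|² = 49 + 100 + 81 = 230,  |n| = √230 ≈ 15.165751
cos θ = -269 / (19.544820 · 15.165751) ≈ -0.90752
θ = arccos(-0.90752) ≈ 155.2°

155.2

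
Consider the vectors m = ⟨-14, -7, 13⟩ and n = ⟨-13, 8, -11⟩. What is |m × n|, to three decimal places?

382.449

i: (-7)·(-11) - 13·8 = 77 - 104 = -27
j: 13·(-13) - (-14)·(-11) = -169 - 154 = -323
k: (-14)·8 - (-7)·(-13) = -112 - 91 = -203
m × n = (-27, -323, -203)
|m × n| = √((-27)² + (-323)² + (-203)²) = √146267 ≈ 382.4487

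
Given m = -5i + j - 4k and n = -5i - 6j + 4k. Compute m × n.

i: 1·4 - (-4)·(-6) = 4 - 24 = -20
j: (-4)·(-5) - (-5)·4 = 20 - (-20) = 40
k: (-5)·(-6) - 1·(-5) = 30 - (-5) = 35
m × n = (-20, 40, 35)

(-20, 40, 35)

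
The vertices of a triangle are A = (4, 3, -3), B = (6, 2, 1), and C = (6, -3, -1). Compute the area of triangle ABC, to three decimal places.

12.247

AB = (2, -1, 4),  AC = (2, -6, 2)
i: (-1)·2 - 4·(-6) = -2 - (-24) = 22
j: 4·2 - 2·2 = 8 - 4 = 4
k: 2·(-6) - (-1)·2 = -12 - (-2) = -10
AB × AC = (22, 4, -10)
|AB × AC| = √600 ≈ 24.4949
area = ½ · 24.4949 ≈ 12.247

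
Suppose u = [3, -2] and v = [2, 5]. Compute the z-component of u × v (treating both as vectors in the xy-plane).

19

3·5 - (-2)·2 = 15 - (-4) = 19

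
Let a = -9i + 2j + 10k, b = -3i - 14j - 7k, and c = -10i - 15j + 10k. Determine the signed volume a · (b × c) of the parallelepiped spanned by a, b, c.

b × c:
i: (-14)·10 - (-7)·(-15) = -140 - 105 = -245
j: (-7)·(-10) - (-3)·10 = 70 - (-30) = 100
k: (-3)·(-15) - (-14)·(-10) = 45 - 140 = -95
b × c = (-245, 100, -95)
a · (b × c) = (-9)·(-245) + 2·100 + 10·(-95) = 2205 + 200 - 950 = 1455

1455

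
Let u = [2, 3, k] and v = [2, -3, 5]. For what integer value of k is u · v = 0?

1

u · v = 2·2 + 3·(-3) + k·5 = -5 + 5k
Set equal to 0: 5k = 5, so k = 1.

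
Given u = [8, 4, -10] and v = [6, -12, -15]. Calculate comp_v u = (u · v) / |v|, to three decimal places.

7.454

u · v = 8·6 + 4·(-12) + (-10)·(-15) = 48 - 48 + 150 = 150
|v| = √(36 + 144 + 225) = √405 ≈ 20.1246
comp_v u = 150 / √405 ≈ 7.454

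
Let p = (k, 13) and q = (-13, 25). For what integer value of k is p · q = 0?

p · q = k·(-13) + 13·25 = 325 - 13k
Set equal to 0: -13k = -325, so k = 25.

25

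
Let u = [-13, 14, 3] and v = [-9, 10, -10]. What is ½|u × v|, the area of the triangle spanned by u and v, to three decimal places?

i: 14·(-10) - 3·10 = -140 - 30 = -170
j: 3·(-9) - (-13)·(-10) = -27 - 130 = -157
k: (-13)·10 - 14·(-9) = -130 - (-126) = -4
u × v = (-170, -157, -4)
|u × v| = √((-170)² + (-157)² + (-4)²) = √53565 ≈ 231.4411
area = ½ · 231.4411 ≈ 115.721

115.721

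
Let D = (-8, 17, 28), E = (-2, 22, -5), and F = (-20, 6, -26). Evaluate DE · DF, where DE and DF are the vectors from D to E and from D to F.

DE = E − D = (6, 5, -33)
DF = F − D = (-12, -11, -54)
DE · DF = 6·(-12) + 5·(-11) + (-33)·(-54) = -72 - 55 + 1782 = 1655

1655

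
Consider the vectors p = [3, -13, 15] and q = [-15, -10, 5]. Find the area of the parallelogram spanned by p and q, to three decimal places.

339.779

i: (-13)·5 - 15·(-10) = -65 - (-150) = 85
j: 15·(-15) - 3·5 = -225 - 15 = -240
k: 3·(-10) - (-13)·(-15) = -30 - 195 = -225
p × q = (85, -240, -225)
|p × q| = √(85² + (-240)² + (-225)²) = √115450 ≈ 339.7793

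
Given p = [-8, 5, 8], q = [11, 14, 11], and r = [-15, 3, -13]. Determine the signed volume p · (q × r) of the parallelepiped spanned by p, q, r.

q × r:
i: 14·(-13) - 11·3 = -182 - 33 = -215
j: 11·(-15) - 11·(-13) = -165 - (-143) = -22
k: 11·3 - 14·(-15) = 33 - (-210) = 243
q × r = (-215, -22, 243)
p · (q × r) = (-8)·(-215) + 5·(-22) + 8·243 = 1720 - 110 + 1944 = 3554

3554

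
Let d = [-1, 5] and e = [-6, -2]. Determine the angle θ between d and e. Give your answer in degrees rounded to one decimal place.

97.1

d · e = (-1)·(-6) + 5·(-2) = 6 - 10 = -4
|d|² = 1 + 25 = 26,  |d| = √26 ≈ 5.099020
|e|² = 36 + 4 = 40,  |e| = √40 ≈ 6.324555
cos θ = -4 / (5.099020 · 6.324555) ≈ -0.12403
θ = arccos(-0.12403) ≈ 97.1°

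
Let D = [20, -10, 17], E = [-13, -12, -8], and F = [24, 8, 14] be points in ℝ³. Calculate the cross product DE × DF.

(456, -199, -586)

DE = (-33, -2, -25)
DF = (4, 18, -3)
i: (-2)·(-3) - (-25)·18 = 6 - (-450) = 456
j: (-25)·4 - (-33)·(-3) = -100 - 99 = -199
k: (-33)·18 - (-2)·4 = -594 - (-8) = -586
DE × DF = (456, -199, -586)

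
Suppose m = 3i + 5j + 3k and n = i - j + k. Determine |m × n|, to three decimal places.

i: 5·1 - 3·(-1) = 5 - (-3) = 8
j: 3·1 - 3·1 = 3 - 3 = 0
k: 3·(-1) - 5·1 = -3 - 5 = -8
m × n = (8, 0, -8)
|m × n| = √(8² + 0² + (-8)²) = √128 ≈ 11.3137

11.314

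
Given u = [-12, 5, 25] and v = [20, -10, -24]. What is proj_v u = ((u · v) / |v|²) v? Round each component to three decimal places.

(-16.543, 8.271, 19.851)

u · v = (-12)·20 + 5·(-10) + 25·(-24) = -240 - 50 - 600 = -890
|v|² = 400 + 100 + 576 = 1076
proj_v u = (-890/1076) · (20, -10, -24) ≈ (-16.543, 8.271, 19.851)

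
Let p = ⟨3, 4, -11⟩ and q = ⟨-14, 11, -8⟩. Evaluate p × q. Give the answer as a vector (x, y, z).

i: 4·(-8) - (-11)·11 = -32 - (-121) = 89
j: (-11)·(-14) - 3·(-8) = 154 - (-24) = 178
k: 3·11 - 4·(-14) = 33 - (-56) = 89
p × q = (89, 178, 89)

(89, 178, 89)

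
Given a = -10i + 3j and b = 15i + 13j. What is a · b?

-111

a · b = (-10)·15 + 3·13 = -150 + 39 = -111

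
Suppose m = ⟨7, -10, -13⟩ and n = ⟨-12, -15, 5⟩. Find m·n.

1

m · n = 7·(-12) + (-10)·(-15) + (-13)·5 = -84 + 150 - 65 = 1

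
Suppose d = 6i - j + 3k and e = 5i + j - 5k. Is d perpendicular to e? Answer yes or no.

d · e = 6·5 + (-1)·1 + 3·(-5) = 30 - 1 - 15 = 14
Nonzero, so the vectors are not orthogonal.

no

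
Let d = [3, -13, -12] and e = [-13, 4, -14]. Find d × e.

(230, 198, -157)

i: (-13)·(-14) - (-12)·4 = 182 - (-48) = 230
j: (-12)·(-13) - 3·(-14) = 156 - (-42) = 198
k: 3·4 - (-13)·(-13) = 12 - 169 = -157
d × e = (230, 198, -157)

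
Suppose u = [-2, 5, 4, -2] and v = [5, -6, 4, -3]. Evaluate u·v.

u · v = (-2)·5 + 5·(-6) + 4·4 + (-2)·(-3) = -10 - 30 + 16 + 6 = -18

-18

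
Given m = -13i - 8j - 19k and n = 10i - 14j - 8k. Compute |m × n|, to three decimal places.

442.588

i: (-8)·(-8) - (-19)·(-14) = 64 - 266 = -202
j: (-19)·10 - (-13)·(-8) = -190 - 104 = -294
k: (-13)·(-14) - (-8)·10 = 182 - (-80) = 262
m × n = (-202, -294, 262)
|m × n| = √((-202)² + (-294)² + 262²) = √195884 ≈ 442.5878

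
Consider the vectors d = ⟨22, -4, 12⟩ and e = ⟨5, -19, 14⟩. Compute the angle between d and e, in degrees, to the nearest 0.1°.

54.7

d · e = 22·5 + (-4)·(-19) + 12·14 = 110 + 76 + 168 = 354
|d|² = 484 + 16 + 144 = 644,  |d| = √644 ≈ 25.377155
|e|² = 25 + 361 + 196 = 582,  |e| = √582 ≈ 24.124676
cos θ = 354 / (25.377155 · 24.124676) ≈ 0.57823
θ = arccos(0.57823) ≈ 54.7°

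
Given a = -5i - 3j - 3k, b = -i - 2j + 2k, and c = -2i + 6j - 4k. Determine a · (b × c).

b × c:
i: (-2)·(-4) - 2·6 = 8 - 12 = -4
j: 2·(-2) - (-1)·(-4) = -4 - 4 = -8
k: (-1)·6 - (-2)·(-2) = -6 - 4 = -10
b × c = (-4, -8, -10)
a · (b × c) = (-5)·(-4) + (-3)·(-8) + (-3)·(-10) = 20 + 24 + 30 = 74

74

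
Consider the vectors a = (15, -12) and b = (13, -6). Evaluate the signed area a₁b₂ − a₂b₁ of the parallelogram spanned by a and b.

66

15·(-6) - (-12)·13 = -90 - (-156) = 66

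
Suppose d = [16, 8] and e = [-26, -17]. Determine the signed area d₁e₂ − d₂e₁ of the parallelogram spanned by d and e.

-64

16·(-17) - 8·(-26) = -272 - (-208) = -64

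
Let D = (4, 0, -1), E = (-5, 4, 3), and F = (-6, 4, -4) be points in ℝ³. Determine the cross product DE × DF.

(-28, -67, 4)

DE = (-9, 4, 4)
DF = (-10, 4, -3)
i: 4·(-3) - 4·4 = -12 - 16 = -28
j: 4·(-10) - (-9)·(-3) = -40 - 27 = -67
k: (-9)·4 - 4·(-10) = -36 - (-40) = 4
DE × DF = (-28, -67, 4)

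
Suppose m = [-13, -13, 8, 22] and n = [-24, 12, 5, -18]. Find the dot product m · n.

m · n = (-13)·(-24) + (-13)·12 + 8·5 + 22·(-18) = 312 - 156 + 40 - 396 = -200

-200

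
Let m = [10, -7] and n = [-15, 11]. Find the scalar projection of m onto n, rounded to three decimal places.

m · n = 10·(-15) + (-7)·11 = -150 - 77 = -227
|n| = √(225 + 121) = √346 ≈ 18.6011
comp_n m = -227 / √346 ≈ -12.204

-12.204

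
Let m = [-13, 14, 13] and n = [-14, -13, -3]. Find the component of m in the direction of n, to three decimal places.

-2.017

m · n = (-13)·(-14) + 14·(-13) + 13·(-3) = 182 - 182 - 39 = -39
|n| = √(196 + 169 + 9) = √374 ≈ 19.3391
comp_n m = -39 / √374 ≈ -2.017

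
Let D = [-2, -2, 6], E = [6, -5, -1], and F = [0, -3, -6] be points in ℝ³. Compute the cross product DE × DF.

DE = (8, -3, -7)
DF = (2, -1, -12)
i: (-3)·(-12) - (-7)·(-1) = 36 - 7 = 29
j: (-7)·2 - 8·(-12) = -14 - (-96) = 82
k: 8·(-1) - (-3)·2 = -8 - (-6) = -2
DE × DF = (29, 82, -2)

(29, 82, -2)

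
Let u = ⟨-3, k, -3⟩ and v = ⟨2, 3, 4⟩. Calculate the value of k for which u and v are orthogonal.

6

u · v = (-3)·2 + k·3 + (-3)·4 = -18 + 3k
Set equal to 0: 3k = 18, so k = 6.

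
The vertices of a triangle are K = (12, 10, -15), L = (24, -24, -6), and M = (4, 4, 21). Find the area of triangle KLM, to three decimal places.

KL = (12, -34, 9),  KM = (-8, -6, 36)
i: (-34)·36 - 9·(-6) = -1224 - (-54) = -1170
j: 9·(-8) - 12·36 = -72 - 432 = -504
k: 12·(-6) - (-34)·(-8) = -72 - 272 = -344
KL × KM = (-1170, -504, -344)
|KL × KM| = √1741252 ≈ 1319.5651
area = ½ · 1319.5651 ≈ 659.783

659.783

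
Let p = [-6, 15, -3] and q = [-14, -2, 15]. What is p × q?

(219, 132, 222)

i: 15·15 - (-3)·(-2) = 225 - 6 = 219
j: (-3)·(-14) - (-6)·15 = 42 - (-90) = 132
k: (-6)·(-2) - 15·(-14) = 12 - (-210) = 222
p × q = (219, 132, 222)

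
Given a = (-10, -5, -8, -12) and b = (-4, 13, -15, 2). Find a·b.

71

a · b = (-10)·(-4) + (-5)·13 + (-8)·(-15) + (-12)·2 = 40 - 65 + 120 - 24 = 71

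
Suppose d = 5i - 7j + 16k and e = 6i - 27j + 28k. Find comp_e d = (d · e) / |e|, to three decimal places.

16.947

d · e = 5·6 + (-7)·(-27) + 16·28 = 30 + 189 + 448 = 667
|e| = √(36 + 729 + 784) = √1549 ≈ 39.3573
comp_e d = 667 / √1549 ≈ 16.947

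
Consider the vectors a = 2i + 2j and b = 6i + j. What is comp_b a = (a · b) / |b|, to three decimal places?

2.302

a · b = 2·6 + 2·1 = 12 + 2 = 14
|b| = √(36 + 1) = √37 ≈ 6.0828
comp_b a = 14 / √37 ≈ 2.302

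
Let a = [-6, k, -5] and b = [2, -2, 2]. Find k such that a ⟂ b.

a · b = (-6)·2 + k·(-2) + (-5)·2 = -22 - 2k
Set equal to 0: -2k = 22, so k = -11.

-11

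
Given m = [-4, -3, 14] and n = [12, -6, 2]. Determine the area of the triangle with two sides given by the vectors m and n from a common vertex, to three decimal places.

i: (-3)·2 - 14·(-6) = -6 - (-84) = 78
j: 14·12 - (-4)·2 = 168 - (-8) = 176
k: (-4)·(-6) - (-3)·12 = 24 - (-36) = 60
m × n = (78, 176, 60)
|m × n| = √(78² + 176² + 60²) = √40660 ≈ 201.6432
area = ½ · 201.6432 ≈ 100.822

100.822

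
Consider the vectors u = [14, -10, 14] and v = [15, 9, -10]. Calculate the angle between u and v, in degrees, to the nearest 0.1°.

u · v = 14·15 + (-10)·9 + 14·(-10) = 210 - 90 - 140 = -20
|u|² = 196 + 100 + 196 = 492,  |u| = √492 ≈ 22.181073
|v|² = 225 + 81 + 100 = 406,  |v| = √406 ≈ 20.149442
cos θ = -20 / (22.181073 · 20.149442) ≈ -0.04475
θ = arccos(-0.04475) ≈ 92.6°

92.6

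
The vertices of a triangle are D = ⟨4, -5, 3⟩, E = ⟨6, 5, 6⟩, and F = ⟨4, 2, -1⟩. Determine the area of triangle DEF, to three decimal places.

31.548

DE = (2, 10, 3),  DF = (0, 7, -4)
i: 10·(-4) - 3·7 = -40 - 21 = -61
j: 3·0 - 2·(-4) = 0 - (-8) = 8
k: 2·7 - 10·0 = 14 - 0 = 14
DE × DF = (-61, 8, 14)
|DE × DF| = √3981 ≈ 63.0952
area = ½ · 63.0952 ≈ 31.548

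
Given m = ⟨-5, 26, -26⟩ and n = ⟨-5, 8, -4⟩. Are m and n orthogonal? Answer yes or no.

no

m · n = (-5)·(-5) + 26·8 + (-26)·(-4) = 25 + 208 + 104 = 337
Nonzero, so the vectors are not orthogonal.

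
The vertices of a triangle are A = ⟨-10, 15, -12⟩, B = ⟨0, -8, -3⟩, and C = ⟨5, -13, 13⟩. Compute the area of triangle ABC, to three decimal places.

174.484

AB = (10, -23, 9),  AC = (15, -28, 25)
i: (-23)·25 - 9·(-28) = -575 - (-252) = -323
j: 9·15 - 10·25 = 135 - 250 = -115
k: 10·(-28) - (-23)·15 = -280 - (-345) = 65
AB × AC = (-323, -115, 65)
|AB × AC| = √121779 ≈ 348.9685
area = ½ · 348.9685 ≈ 174.484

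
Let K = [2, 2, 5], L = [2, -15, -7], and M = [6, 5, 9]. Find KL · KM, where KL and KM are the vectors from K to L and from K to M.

KL = L − K = (0, -17, -12)
KM = M − K = (4, 3, 4)
KL · KM = 0·4 + (-17)·3 + (-12)·4 = 0 - 51 - 48 = -99

-99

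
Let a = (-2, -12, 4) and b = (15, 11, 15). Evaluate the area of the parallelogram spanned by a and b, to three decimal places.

288.513

i: (-12)·15 - 4·11 = -180 - 44 = -224
j: 4·15 - (-2)·15 = 60 - (-30) = 90
k: (-2)·11 - (-12)·15 = -22 - (-180) = 158
a × b = (-224, 90, 158)
|a × b| = √((-224)² + 90² + 158²) = √83240 ≈ 288.5134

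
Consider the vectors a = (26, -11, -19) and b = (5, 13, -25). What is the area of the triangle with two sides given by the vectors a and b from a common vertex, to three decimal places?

428.648

i: (-11)·(-25) - (-19)·13 = 275 - (-247) = 522
j: (-19)·5 - 26·(-25) = -95 - (-650) = 555
k: 26·13 - (-11)·5 = 338 - (-55) = 393
a × b = (522, 555, 393)
|a × b| = √(522² + 555² + 393²) = √734958 ≈ 857.2969
area = ½ · 857.2969 ≈ 428.648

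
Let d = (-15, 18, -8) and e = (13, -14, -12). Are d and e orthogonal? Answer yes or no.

no

d · e = (-15)·13 + 18·(-14) + (-8)·(-12) = -195 - 252 + 96 = -351
Nonzero, so the vectors are not orthogonal.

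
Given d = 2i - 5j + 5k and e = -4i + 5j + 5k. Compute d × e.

(-50, -30, -10)

i: (-5)·5 - 5·5 = -25 - 25 = -50
j: 5·(-4) - 2·5 = -20 - 10 = -30
k: 2·5 - (-5)·(-4) = 10 - 20 = -10
d × e = (-50, -30, -10)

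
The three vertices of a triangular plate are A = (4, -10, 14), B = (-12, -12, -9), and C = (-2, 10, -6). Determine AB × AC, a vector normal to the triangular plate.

AB = (-16, -2, -23)
AC = (-6, 20, -20)
i: (-2)·(-20) - (-23)·20 = 40 - (-460) = 500
j: (-23)·(-6) - (-16)·(-20) = 138 - 320 = -182
k: (-16)·20 - (-2)·(-6) = -320 - 12 = -332
AB × AC = (500, -182, -332)

(500, -182, -332)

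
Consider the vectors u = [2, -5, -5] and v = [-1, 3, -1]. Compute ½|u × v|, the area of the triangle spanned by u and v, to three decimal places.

i: (-5)·(-1) - (-5)·3 = 5 - (-15) = 20
j: (-5)·(-1) - 2·(-1) = 5 - (-2) = 7
k: 2·3 - (-5)·(-1) = 6 - 5 = 1
u × v = (20, 7, 1)
|u × v| = √(20² + 7² + 1²) = √450 ≈ 21.2132
area = ½ · 21.2132 ≈ 10.607

10.607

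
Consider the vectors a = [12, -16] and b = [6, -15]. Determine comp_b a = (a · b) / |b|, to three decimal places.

19.312

a · b = 12·6 + (-16)·(-15) = 72 + 240 = 312
|b| = √(36 + 225) = √261 ≈ 16.1555
comp_b a = 312 / √261 ≈ 19.312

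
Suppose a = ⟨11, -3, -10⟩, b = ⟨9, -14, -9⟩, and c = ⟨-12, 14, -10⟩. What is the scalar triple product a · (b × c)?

b × c:
i: (-14)·(-10) - (-9)·14 = 140 - (-126) = 266
j: (-9)·(-12) - 9·(-10) = 108 - (-90) = 198
k: 9·14 - (-14)·(-12) = 126 - 168 = -42
b × c = (266, 198, -42)
a · (b × c) = 11·266 + (-3)·198 + (-10)·(-42) = 2926 - 594 + 420 = 2752

2752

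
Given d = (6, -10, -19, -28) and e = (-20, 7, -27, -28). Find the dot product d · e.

d · e = 6·(-20) + (-10)·7 + (-19)·(-27) + (-28)·(-28) = -120 - 70 + 513 + 784 = 1107

1107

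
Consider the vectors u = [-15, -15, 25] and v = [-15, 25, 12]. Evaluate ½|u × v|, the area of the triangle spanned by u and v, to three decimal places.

i: (-15)·12 - 25·25 = -180 - 625 = -805
j: 25·(-15) - (-15)·12 = -375 - (-180) = -195
k: (-15)·25 - (-15)·(-15) = -375 - 225 = -600
u × v = (-805, -195, -600)
|u × v| = √((-805)² + (-195)² + (-600)²) = √1046050 ≈ 1022.7659
area = ½ · 1022.7659 ≈ 511.383

511.383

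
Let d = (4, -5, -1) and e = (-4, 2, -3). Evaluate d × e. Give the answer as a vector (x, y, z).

(17, 16, -12)

i: (-5)·(-3) - (-1)·2 = 15 - (-2) = 17
j: (-1)·(-4) - 4·(-3) = 4 - (-12) = 16
k: 4·2 - (-5)·(-4) = 8 - 20 = -12
d × e = (17, 16, -12)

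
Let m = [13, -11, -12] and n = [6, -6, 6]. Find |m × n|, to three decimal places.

204.176

i: (-11)·6 - (-12)·(-6) = -66 - 72 = -138
j: (-12)·6 - 13·6 = -72 - 78 = -150
k: 13·(-6) - (-11)·6 = -78 - (-66) = -12
m × n = (-138, -150, -12)
|m × n| = √((-138)² + (-150)² + (-12)²) = √41688 ≈ 204.1764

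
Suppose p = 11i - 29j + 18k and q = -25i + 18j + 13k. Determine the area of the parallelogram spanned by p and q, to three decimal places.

i: (-29)·13 - 18·18 = -377 - 324 = -701
j: 18·(-25) - 11·13 = -450 - 143 = -593
k: 11·18 - (-29)·(-25) = 198 - 725 = -527
p × q = (-701, -593, -527)
|p × q| = √((-701)² + (-593)² + (-527)²) = √1120779 ≈ 1058.6685

1058.669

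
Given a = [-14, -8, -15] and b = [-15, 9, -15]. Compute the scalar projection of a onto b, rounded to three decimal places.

15.753

a · b = (-14)·(-15) + (-8)·9 + (-15)·(-15) = 210 - 72 + 225 = 363
|b| = √(225 + 81 + 225) = √531 ≈ 23.0434
comp_b a = 363 / √531 ≈ 15.753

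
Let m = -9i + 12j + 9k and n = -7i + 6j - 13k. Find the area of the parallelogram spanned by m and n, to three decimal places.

278.209

i: 12·(-13) - 9·6 = -156 - 54 = -210
j: 9·(-7) - (-9)·(-13) = -63 - 117 = -180
k: (-9)·6 - 12·(-7) = -54 - (-84) = 30
m × n = (-210, -180, 30)
|m × n| = √((-210)² + (-180)² + 30²) = √77400 ≈ 278.2086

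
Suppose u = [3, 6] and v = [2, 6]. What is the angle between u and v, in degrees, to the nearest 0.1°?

u · v = 3·2 + 6·6 = 6 + 36 = 42
|u|² = 9 + 36 = 45,  |u| = √45 ≈ 6.708204
|v|² = 4 + 36 = 40,  |v| = √40 ≈ 6.324555
cos θ = 42 / (6.708204 · 6.324555) ≈ 0.98995
θ = arccos(0.98995) ≈ 8.1°

8.1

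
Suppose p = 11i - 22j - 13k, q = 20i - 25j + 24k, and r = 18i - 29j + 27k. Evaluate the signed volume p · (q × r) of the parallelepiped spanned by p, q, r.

4297

q × r:
i: (-25)·27 - 24·(-29) = -675 - (-696) = 21
j: 24·18 - 20·27 = 432 - 540 = -108
k: 20·(-29) - (-25)·18 = -580 - (-450) = -130
q × r = (21, -108, -130)
p · (q × r) = 11·21 + (-22)·(-108) + (-13)·(-130) = 231 + 2376 + 1690 = 4297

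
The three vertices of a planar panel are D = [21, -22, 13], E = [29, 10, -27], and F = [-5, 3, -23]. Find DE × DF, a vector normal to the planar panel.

DE = (8, 32, -40)
DF = (-26, 25, -36)
i: 32·(-36) - (-40)·25 = -1152 - (-1000) = -152
j: (-40)·(-26) - 8·(-36) = 1040 - (-288) = 1328
k: 8·25 - 32·(-26) = 200 - (-832) = 1032
DE × DF = (-152, 1328, 1032)

(-152, 1328, 1032)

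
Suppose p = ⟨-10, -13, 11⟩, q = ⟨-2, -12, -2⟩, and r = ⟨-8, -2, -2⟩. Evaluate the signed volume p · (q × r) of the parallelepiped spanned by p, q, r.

q × r:
i: (-12)·(-2) - (-2)·(-2) = 24 - 4 = 20
j: (-2)·(-8) - (-2)·(-2) = 16 - 4 = 12
k: (-2)·(-2) - (-12)·(-8) = 4 - 96 = -92
q × r = (20, 12, -92)
p · (q × r) = (-10)·20 + (-13)·12 + 11·(-92) = -200 - 156 - 1012 = -1368

-1368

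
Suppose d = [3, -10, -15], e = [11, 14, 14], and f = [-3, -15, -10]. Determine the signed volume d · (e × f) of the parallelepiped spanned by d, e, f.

1375

e × f:
i: 14·(-10) - 14·(-15) = -140 - (-210) = 70
j: 14·(-3) - 11·(-10) = -42 - (-110) = 68
k: 11·(-15) - 14·(-3) = -165 - (-42) = -123
e × f = (70, 68, -123)
d · (e × f) = 3·70 + (-10)·68 + (-15)·(-123) = 210 - 680 + 1845 = 1375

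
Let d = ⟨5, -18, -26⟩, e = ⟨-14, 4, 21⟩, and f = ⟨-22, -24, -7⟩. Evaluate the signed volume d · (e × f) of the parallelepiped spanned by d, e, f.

1436

e × f:
i: 4·(-7) - 21·(-24) = -28 - (-504) = 476
j: 21·(-22) - (-14)·(-7) = -462 - 98 = -560
k: (-14)·(-24) - 4·(-22) = 336 - (-88) = 424
e × f = (476, -560, 424)
d · (e × f) = 5·476 + (-18)·(-560) + (-26)·424 = 2380 + 10080 - 11024 = 1436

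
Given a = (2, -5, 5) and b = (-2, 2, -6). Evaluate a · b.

a · b = 2·(-2) + (-5)·2 + 5·(-6) = -4 - 10 - 30 = -44

-44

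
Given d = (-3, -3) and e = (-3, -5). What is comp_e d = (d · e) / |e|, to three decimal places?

4.116

d · e = (-3)·(-3) + (-3)·(-5) = 9 + 15 = 24
|e| = √(9 + 25) = √34 ≈ 5.8310
comp_e d = 24 / √34 ≈ 4.116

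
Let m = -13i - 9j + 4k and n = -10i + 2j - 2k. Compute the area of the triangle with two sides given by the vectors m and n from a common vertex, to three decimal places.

i: (-9)·(-2) - 4·2 = 18 - 8 = 10
j: 4·(-10) - (-13)·(-2) = -40 - 26 = -66
k: (-13)·2 - (-9)·(-10) = -26 - 90 = -116
m × n = (10, -66, -116)
|m × n| = √(10² + (-66)² + (-116)²) = √17912 ≈ 133.8357
area = ½ · 133.8357 ≈ 66.918

66.918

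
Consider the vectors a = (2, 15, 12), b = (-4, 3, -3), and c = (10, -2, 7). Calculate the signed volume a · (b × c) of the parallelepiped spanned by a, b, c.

-264

b × c:
i: 3·7 - (-3)·(-2) = 21 - 6 = 15
j: (-3)·10 - (-4)·7 = -30 - (-28) = -2
k: (-4)·(-2) - 3·10 = 8 - 30 = -22
b × c = (15, -2, -22)
a · (b × c) = 2·15 + 15·(-2) + 12·(-22) = 30 - 30 - 264 = -264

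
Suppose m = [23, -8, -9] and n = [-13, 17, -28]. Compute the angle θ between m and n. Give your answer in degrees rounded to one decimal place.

m · n = 23·(-13) + (-8)·17 + (-9)·(-28) = -299 - 136 + 252 = -183
|m|² = 529 + 64 + 81 = 674,  |m| = √674 ≈ 25.961510
|n|² = 169 + 289 + 784 = 1242,  |n| = √1242 ≈ 35.242020
cos θ = -183 / (25.961510 · 35.242020) ≈ -0.20001
θ = arccos(-0.20001) ≈ 101.5°

101.5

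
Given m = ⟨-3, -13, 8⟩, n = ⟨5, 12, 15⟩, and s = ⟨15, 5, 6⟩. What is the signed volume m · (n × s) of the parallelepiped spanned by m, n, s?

-3766

n × s:
i: 12·6 - 15·5 = 72 - 75 = -3
j: 15·15 - 5·6 = 225 - 30 = 195
k: 5·5 - 12·15 = 25 - 180 = -155
n × s = (-3, 195, -155)
m · (n × s) = (-3)·(-3) + (-13)·195 + 8·(-155) = 9 - 2535 - 1240 = -3766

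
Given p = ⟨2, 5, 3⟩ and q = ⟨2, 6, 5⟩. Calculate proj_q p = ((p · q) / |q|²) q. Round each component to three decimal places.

p · q = 2·2 + 5·6 + 3·5 = 4 + 30 + 15 = 49
|q|² = 4 + 36 + 25 = 65
proj_q p = (49/65) · (2, 6, 5) ≈ (1.508, 4.523, 3.769)

(1.508, 4.523, 3.769)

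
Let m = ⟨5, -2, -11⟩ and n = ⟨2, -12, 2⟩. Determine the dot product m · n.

12

m · n = 5·2 + (-2)·(-12) + (-11)·2 = 10 + 24 - 22 = 12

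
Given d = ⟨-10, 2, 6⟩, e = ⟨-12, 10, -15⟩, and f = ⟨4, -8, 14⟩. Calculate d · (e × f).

352

e × f:
i: 10·14 - (-15)·(-8) = 140 - 120 = 20
j: (-15)·4 - (-12)·14 = -60 - (-168) = 108
k: (-12)·(-8) - 10·4 = 96 - 40 = 56
e × f = (20, 108, 56)
d · (e × f) = (-10)·20 + 2·108 + 6·56 = -200 + 216 + 336 = 352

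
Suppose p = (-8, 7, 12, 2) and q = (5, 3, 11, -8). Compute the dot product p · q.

97

p · q = (-8)·5 + 7·3 + 12·11 + 2·(-8) = -40 + 21 + 132 - 16 = 97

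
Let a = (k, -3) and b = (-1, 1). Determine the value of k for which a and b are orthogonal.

a · b = k·(-1) + (-3)·1 = -3 - 1k
Set equal to 0: -1k = 3, so k = -3.

-3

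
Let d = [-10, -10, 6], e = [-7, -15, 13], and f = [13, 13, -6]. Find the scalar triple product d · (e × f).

144

e × f:
i: (-15)·(-6) - 13·13 = 90 - 169 = -79
j: 13·13 - (-7)·(-6) = 169 - 42 = 127
k: (-7)·13 - (-15)·13 = -91 - (-195) = 104
e × f = (-79, 127, 104)
d · (e × f) = (-10)·(-79) + (-10)·127 + 6·104 = 790 - 1270 + 624 = 144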